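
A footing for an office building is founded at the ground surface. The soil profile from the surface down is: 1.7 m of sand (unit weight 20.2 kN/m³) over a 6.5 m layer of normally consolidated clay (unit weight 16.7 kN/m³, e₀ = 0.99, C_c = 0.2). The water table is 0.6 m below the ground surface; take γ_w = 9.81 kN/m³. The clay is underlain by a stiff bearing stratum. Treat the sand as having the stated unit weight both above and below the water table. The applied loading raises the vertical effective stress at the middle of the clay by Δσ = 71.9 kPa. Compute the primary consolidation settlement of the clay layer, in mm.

S_c ≈ 267 mm

Mid-depth of clay below the ground surface: z = 1.7 + 6.5/2 = 4.95 m.
Total vertical stress at mid-clay: σ_v = 20.2×1.7 + 16.7×3.25 = 88.615 kPa.
Pore pressure: u = 9.81×(4.95 − 0.6) = 42.673 kPa.
Initial effective stress: σ'_0 = σ_v − u = 88.615 − 42.673 = 45.942 kPa.
Final effective stress: σ'_f = σ'_0 + Δσ = 45.942 + 71.9 = 117.84 kPa.
Normally consolidated clay, so the full stress increment lies on the virgin compression line:
S_c = C_c·H/(1+e₀)·log₁₀(σ'_f/σ'_0) = 0.2×6.5/(1+0.99)×log₁₀(117.84/45.942)
    = 0.65327 × 0.40908 = 0.2672 m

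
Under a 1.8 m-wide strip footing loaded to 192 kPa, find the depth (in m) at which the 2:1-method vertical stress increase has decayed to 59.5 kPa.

z ≈ 4.01 m

2:1 spreading — at depth z the loaded area has grown by z in each plan dimension:
qB/(B+z) = Δσ_z ⇒ z = qB/Δσ_z − B = 192×1.8/59.5 − 1.8 = 4.008 m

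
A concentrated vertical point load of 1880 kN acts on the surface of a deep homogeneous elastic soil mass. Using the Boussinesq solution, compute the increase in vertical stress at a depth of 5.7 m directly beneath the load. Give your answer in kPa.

Boussinesq vertical stress below a point load on an elastic half-space:
Δσ_z = 3P/(2πz²) · [1 + (r/z)²]^(−5/2)
r/z = 0/5.7 = 0; [1+(r/z)²]^(−5/2) = 1.
Δσ_z = 3×1880/(2π×5.7²) × 1 = 27.628 × 1 = 27.63 kPa

Δσ_z ≈ 27.6 kPa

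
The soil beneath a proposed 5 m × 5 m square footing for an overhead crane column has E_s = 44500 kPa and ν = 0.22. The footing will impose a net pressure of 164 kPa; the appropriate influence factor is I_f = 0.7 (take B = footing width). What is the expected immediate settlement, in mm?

S_e ≈ 12.3 mm

Immediate (elastic) settlement: S_e = q·B·(1−ν²)/E_s · I_f.
S_e = 164 × 5 × (1 − 0.22²) / 44500 × 0.7
    = 164 × 5 × 0.9516 / 44500 × 0.7
    = 0.01227 m = 12.27 mm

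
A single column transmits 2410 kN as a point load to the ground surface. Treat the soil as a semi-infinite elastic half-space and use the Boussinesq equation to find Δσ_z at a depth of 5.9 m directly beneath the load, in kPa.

Boussinesq vertical stress below a point load on an elastic half-space:
Δσ_z = 3P/(2πz²) · [1 + (r/z)²]^(−5/2)
r/z = 0/5.9 = 0; [1+(r/z)²]^(−5/2) = 1.
Δσ_z = 3×2410/(2π×5.9²) × 1 = 33.056 × 1 = 33.06 kPa

Δσ_z ≈ 33.1 kPa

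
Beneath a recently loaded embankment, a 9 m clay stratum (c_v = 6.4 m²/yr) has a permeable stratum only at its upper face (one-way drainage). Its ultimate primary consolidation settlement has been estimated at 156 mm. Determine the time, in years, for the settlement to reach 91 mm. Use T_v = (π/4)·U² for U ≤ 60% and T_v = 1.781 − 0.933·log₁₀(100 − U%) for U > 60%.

t ≈ 3.38 years

Drainage path length: H_d = H = 9 m (single drainage).
U = S(t)/S_ult = 91/156 = 0.5833.
U ≤ 60%: T_v = (π/4)·U² = (π/4)×0.58333² = 0.26725.
t = T_v·H_d²/c_v = 0.26725×9²/6.4 = 3.382 years.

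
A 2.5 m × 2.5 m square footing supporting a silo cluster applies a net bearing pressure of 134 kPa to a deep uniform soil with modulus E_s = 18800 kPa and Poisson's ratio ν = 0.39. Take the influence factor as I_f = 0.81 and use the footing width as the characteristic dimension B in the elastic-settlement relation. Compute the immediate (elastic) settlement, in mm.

Immediate (elastic) settlement: S_e = q·B·(1−ν²)/E_s · I_f.
S_e = 134 × 2.5 × (1 − 0.39²) / 18800 × 0.81
    = 134 × 2.5 × 0.8479 / 18800 × 0.81
    = 0.01224 m = 12.24 mm

S_e ≈ 12.2 mm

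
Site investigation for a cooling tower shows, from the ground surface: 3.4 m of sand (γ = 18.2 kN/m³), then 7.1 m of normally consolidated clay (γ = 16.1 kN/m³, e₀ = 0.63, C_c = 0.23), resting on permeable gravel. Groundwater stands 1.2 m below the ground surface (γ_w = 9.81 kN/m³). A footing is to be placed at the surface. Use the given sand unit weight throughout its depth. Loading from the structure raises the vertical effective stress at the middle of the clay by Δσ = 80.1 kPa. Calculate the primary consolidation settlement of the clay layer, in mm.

Mid-depth of clay below the ground surface: z = 3.4 + 7.1/2 = 6.95 m.
Total vertical stress at mid-clay: σ_v = 18.2×3.4 + 16.1×3.55 = 119.03 kPa.
Pore pressure: u = 9.81×(6.95 − 1.2) = 56.408 kPa.
Initial effective stress: σ'_0 = σ_v − u = 119.03 − 56.408 = 62.622 kPa.
Final effective stress: σ'_f = σ'_0 + Δσ = 62.622 + 80.1 = 142.72 kPa.
Normally consolidated clay, so the full stress increment lies on the virgin compression line:
S_c = C_c·H/(1+e₀)·log₁₀(σ'_f/σ'_0) = 0.23×7.1/(1+0.63)×log₁₀(142.72/62.622)
    = 1.0018 × 0.35776 = 0.3584 m

S_c ≈ 358 mm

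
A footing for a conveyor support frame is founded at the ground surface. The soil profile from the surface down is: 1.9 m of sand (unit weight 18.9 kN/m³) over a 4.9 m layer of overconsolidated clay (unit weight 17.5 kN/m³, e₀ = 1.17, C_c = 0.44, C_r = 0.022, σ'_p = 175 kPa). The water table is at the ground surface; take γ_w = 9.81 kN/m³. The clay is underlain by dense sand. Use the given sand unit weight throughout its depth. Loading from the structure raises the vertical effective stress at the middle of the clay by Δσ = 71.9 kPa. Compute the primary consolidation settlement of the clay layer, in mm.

Mid-depth of clay below the ground surface: z = 1.9 + 4.9/2 = 4.35 m.
Total vertical stress at mid-clay: σ_v = 18.9×1.9 + 17.5×2.45 = 78.785 kPa.
Pore pressure: u = 9.81×(4.35 − 0) = 42.673 kPa.
Initial effective stress: σ'_0 = σ_v − u = 78.785 − 42.673 = 36.112 kPa.
Final effective stress: σ'_f = 36.112 + 71.9 = 108.01 kPa.
σ'_f = 108.01 ≤ σ'_p = 175 kPa, so the clay remains overconsolidated and only the recompression index applies:
S_c = C_r·H/(1+e₀)·log₁₀(σ'_f/σ'_0) = 0.022×4.9/2.17×log₁₀(108.01/36.112)
    = 0.049678 × 0.47581 = 0.02364 m

S_c ≈ 23.6 mm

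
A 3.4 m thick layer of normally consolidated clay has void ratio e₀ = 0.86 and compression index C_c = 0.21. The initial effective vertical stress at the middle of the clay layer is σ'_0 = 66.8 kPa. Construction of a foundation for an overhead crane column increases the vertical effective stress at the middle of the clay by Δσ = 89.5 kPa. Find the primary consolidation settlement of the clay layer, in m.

S_c ≈ 0.142 m

Final effective stress: σ'_f = σ'_0 + Δσ = 66.8 + 89.5 = 156.3 kPa.
Normally consolidated clay, so the full stress increment lies on the virgin compression line:
S_c = C_c·H/(1+e₀)·log₁₀(σ'_f/σ'_0) = 0.21×3.4/(1+0.86)×log₁₀(156.3/66.8)
    = 0.38387 × 0.36918 = 0.1417 m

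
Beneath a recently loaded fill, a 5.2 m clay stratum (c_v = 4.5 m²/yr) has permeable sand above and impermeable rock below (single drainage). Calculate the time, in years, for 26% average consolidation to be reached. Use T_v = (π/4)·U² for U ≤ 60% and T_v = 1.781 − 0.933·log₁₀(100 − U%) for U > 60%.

Drainage path length: H_d = H = 5.2 m (single drainage).
U ≤ 60%: T_v = (π/4)·U² = (π/4)×0.26² = 0.053093.
t = T_v·H_d²/c_v = 0.053093×5.2²/4.5 = 0.319 years.

t ≈ 0.319 years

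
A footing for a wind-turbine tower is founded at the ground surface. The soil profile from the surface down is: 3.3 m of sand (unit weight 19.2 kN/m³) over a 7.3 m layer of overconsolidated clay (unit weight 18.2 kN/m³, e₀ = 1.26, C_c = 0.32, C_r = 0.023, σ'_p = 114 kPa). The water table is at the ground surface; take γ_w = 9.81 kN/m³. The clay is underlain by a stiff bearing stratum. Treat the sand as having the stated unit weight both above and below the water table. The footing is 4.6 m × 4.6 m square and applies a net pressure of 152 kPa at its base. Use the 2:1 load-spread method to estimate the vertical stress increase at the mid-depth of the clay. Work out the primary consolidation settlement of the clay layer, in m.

S_c ≈ 0.0107 m

Mid-depth of clay below the ground surface: z = 3.3 + 7.3/2 = 6.95 m.
Total vertical stress at mid-clay: σ_v = 19.2×3.3 + 18.2×3.65 = 129.79 kPa.
Pore pressure: u = 9.81×(6.95 − 0) = 68.18 kPa.
Initial effective stress: σ'_0 = σ_v − u = 129.79 − 68.18 = 61.61 kPa.
Stress increase at mid-clay by the 2:1 spreading method:
Δσ = qBL/((B+z)(L+z)) = 152×4.6×4.6/((4.6+6.95)(4.6+6.95)) = 24.11 kPa
Final effective stress: σ'_f = 61.61 + 24.11 = 85.72 kPa.
σ'_f = 85.72 ≤ σ'_p = 114 kPa, so the clay remains overconsolidated and only the recompression index applies:
S_c = C_r·H/(1+e₀)·log₁₀(σ'_f/σ'_0) = 0.023×7.3/2.26×log₁₀(85.72/61.61)
    = 0.074292 × 0.14343 = 0.01066 m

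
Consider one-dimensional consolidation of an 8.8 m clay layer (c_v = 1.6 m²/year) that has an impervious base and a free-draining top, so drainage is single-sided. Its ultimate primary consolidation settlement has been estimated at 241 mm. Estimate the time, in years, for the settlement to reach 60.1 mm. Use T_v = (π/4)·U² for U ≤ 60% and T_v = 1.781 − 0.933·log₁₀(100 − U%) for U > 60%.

Drainage path length: H_d = H = 8.8 m (single drainage).
U = S(t)/S_ult = 60.1/241 = 0.2494.
U ≤ 60%: T_v = (π/4)·U² = (π/4)×0.24938² = 0.048843.
t = T_v·H_d²/c_v = 0.048843×8.8²/1.6 = 2.364 years.

t ≈ 2.36 years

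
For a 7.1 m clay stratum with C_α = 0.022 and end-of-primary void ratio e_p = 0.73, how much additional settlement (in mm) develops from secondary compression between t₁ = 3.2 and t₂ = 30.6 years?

S_s ≈ 88.5 mm

Secondary compression: S_s = C_α·H/(1+e_p)·log₁₀(t₂/t₁)
S_s = 0.022×7.1/(1+0.73)×log₁₀(30.6/3.2)
    = 0.09029 × 0.9806 = 0.08853 m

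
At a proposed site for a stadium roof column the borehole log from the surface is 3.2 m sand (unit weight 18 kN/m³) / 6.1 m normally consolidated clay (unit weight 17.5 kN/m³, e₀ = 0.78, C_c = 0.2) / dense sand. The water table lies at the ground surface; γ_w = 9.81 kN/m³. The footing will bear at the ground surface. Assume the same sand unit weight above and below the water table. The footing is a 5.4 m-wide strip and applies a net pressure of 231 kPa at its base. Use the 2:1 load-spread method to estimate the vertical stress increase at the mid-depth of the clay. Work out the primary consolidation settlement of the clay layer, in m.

S_c ≈ 0.342 m

Mid-depth of clay below the ground surface: z = 3.2 + 6.1/2 = 6.25 m.
Total vertical stress at mid-clay: σ_v = 18×3.2 + 17.5×3.05 = 110.97 kPa.
Pore pressure: u = 9.81×(6.25 − 0) = 61.312 kPa.
Initial effective stress: σ'_0 = σ_v − u = 110.97 − 61.312 = 49.658 kPa.
Stress increase at mid-clay by the 2:1 spreading method:
Δσ = qB/(B+z) = 231×5.4/(5.4+6.25) = 107.07 kPa
Final effective stress: σ'_f = σ'_0 + Δσ = 49.658 + 107.07 = 156.73 kPa.
Normally consolidated clay, so the full stress increment lies on the virgin compression line:
S_c = C_c·H/(1+e₀)·log₁₀(σ'_f/σ'_0) = 0.2×6.1/(1+0.78)×log₁₀(156.73/49.658)
    = 0.68539 × 0.49916 = 0.3421 m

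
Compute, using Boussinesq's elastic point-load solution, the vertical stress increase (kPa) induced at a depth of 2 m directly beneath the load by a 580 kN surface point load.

Boussinesq vertical stress below a point load on an elastic half-space:
Δσ_z = 3P/(2πz²) · [1 + (r/z)²]^(−5/2)
r/z = 0/2 = 0; [1+(r/z)²]^(−5/2) = 1.
Δσ_z = 3×580/(2π×2²) × 1 = 69.232 × 1 = 69.23 kPa

Δσ_z ≈ 69.2 kPa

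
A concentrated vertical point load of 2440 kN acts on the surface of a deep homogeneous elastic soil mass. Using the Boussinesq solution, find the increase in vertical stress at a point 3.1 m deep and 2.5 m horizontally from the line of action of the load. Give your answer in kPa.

Boussinesq vertical stress below a point load on an elastic half-space:
Δσ_z = 3P/(2πz²) · [1 + (r/z)²]^(−5/2)
r/z = 2.5/3.1 = 0.80645; [1+(r/z)²]^(−5/2) = 0.28579.
Δσ_z = 3×2440/(2π×3.1²) × 0.28579 = 121.23 × 0.28579 = 34.65 kPa

Δσ_z ≈ 34.6 kPa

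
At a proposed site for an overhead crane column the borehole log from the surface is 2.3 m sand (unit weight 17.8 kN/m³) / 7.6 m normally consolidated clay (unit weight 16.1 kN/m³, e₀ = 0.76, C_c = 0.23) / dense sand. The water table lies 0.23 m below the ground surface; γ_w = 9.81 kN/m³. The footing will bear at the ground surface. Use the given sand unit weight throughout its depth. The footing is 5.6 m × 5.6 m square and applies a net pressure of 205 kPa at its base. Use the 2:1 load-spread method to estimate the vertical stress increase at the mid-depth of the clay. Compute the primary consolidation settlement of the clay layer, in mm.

Mid-depth of clay below the ground surface: z = 2.3 + 7.6/2 = 6.1 m.
Total vertical stress at mid-clay: σ_v = 17.8×2.3 + 16.1×3.8 = 102.12 kPa.
Pore pressure: u = 9.81×(6.1 − 0.23) = 57.585 kPa.
Initial effective stress: σ'_0 = σ_v − u = 102.12 − 57.585 = 44.535 kPa.
Stress increase at mid-clay by the 2:1 spreading method:
Δσ = qBL/((B+z)(L+z)) = 205×5.6×5.6/((5.6+6.1)(5.6+6.1)) = 46.963 kPa
Final effective stress: σ'_f = σ'_0 + Δσ = 44.535 + 46.963 = 91.498 kPa.
Normally consolidated clay, so the full stress increment lies on the virgin compression line:
S_c = C_c·H/(1+e₀)·log₁₀(σ'_f/σ'_0) = 0.23×7.6/(1+0.76)×log₁₀(91.498/44.535)
    = 0.99318 × 0.31271 = 0.3106 m

S_c ≈ 311 mm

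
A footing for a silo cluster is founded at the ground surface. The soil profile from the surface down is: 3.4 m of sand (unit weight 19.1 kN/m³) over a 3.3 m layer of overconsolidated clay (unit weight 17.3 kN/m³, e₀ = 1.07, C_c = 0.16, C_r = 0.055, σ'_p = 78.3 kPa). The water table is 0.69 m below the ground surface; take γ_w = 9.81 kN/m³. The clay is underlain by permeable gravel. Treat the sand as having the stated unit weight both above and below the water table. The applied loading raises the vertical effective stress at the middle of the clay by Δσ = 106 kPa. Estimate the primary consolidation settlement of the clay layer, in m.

S_c ≈ 0.0934 m

Mid-depth of clay below the ground surface: z = 3.4 + 3.3/2 = 5.05 m.
Total vertical stress at mid-clay: σ_v = 19.1×3.4 + 17.3×1.65 = 93.485 kPa.
Pore pressure: u = 9.81×(5.05 − 0.69) = 42.772 kPa.
Initial effective stress: σ'_0 = σ_v − u = 93.485 − 42.772 = 50.713 kPa.
Final effective stress: σ'_f = 50.713 + 106 = 156.71 kPa.
σ'_f = 156.71 > σ'_p = 78.3 kPa, so the stress path crosses the preconsolidation pressure — recompression up to σ'_p, then virgin compression beyond:
S_c = H/(1+e₀)·[C_r·log₁₀(σ'_p/σ'_0) + C_c·log₁₀(σ'_f/σ'_p)]
    = 3.3/2.07 × [0.055×log₁₀(78.3/50.713) + 0.16×log₁₀(156.71/78.3)]
    = 1.5942 × [0.010375 + 0.048214] = 0.0934 m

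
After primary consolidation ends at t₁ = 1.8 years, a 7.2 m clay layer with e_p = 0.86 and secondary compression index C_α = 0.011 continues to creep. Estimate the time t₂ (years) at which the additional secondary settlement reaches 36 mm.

S_s = C_α·H/(1+e_p)·log₁₀(t₂/t₁) ⇒ log₁₀(t₂/t₁) = S_s·(1+e_p)/(C_α·H).
log₁₀(t₂/t₁) = 0.036 × (1+0.86) / (0.011×7.2) = 0.8455
t₂ = t₁ × 10^0.8455 = 1.8 × 7.006 = 12.61 years

t₂ ≈ 12.6 years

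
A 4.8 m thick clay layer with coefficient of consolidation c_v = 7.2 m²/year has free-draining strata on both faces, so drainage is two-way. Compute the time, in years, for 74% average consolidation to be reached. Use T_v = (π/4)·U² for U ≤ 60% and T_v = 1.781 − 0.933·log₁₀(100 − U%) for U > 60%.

t ≈ 0.369 years

Drainage path length: H_d = H/2 = 2.4 m (double drainage).
U > 60%: T_v = 1.781 − 0.933·log₁₀(100 − 74) = 0.46083.
t = T_v·H_d²/c_v = 0.46083×2.4²/7.2 = 0.3687 years.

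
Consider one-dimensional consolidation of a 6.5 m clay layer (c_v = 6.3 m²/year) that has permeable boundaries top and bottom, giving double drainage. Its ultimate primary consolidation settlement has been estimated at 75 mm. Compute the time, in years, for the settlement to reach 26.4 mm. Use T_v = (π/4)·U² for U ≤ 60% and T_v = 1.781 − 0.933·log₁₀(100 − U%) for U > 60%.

Drainage path length: H_d = H/2 = 3.25 m (double drainage).
U = S(t)/S_ult = 26.4/75 = 0.352.
U ≤ 60%: T_v = (π/4)·U² = (π/4)×0.352² = 0.097314.
t = T_v·H_d²/c_v = 0.097314×3.25²/6.3 = 0.1632 years.

t ≈ 0.163 years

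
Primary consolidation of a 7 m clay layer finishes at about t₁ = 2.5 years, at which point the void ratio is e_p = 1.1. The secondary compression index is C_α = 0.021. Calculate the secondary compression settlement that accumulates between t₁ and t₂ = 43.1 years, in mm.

S_s ≈ 86.6 mm

Secondary compression: S_s = C_α·H/(1+e_p)·log₁₀(t₂/t₁)
S_s = 0.021×7/(1+1.1)×log₁₀(43.1/2.5)
    = 0.07 × 1.237 = 0.08656 m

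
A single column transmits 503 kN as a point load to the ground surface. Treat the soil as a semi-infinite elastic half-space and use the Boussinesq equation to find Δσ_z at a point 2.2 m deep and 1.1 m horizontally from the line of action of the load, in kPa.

Boussinesq vertical stress below a point load on an elastic half-space:
Δσ_z = 3P/(2πz²) · [1 + (r/z)²]^(−5/2)
r/z = 1.1/2.2 = 0.5; [1+(r/z)²]^(−5/2) = 0.57243.
Δσ_z = 3×503/(2π×2.2²) × 0.57243 = 49.621 × 0.57243 = 28.4 kPa

Δσ_z ≈ 28.4 kPa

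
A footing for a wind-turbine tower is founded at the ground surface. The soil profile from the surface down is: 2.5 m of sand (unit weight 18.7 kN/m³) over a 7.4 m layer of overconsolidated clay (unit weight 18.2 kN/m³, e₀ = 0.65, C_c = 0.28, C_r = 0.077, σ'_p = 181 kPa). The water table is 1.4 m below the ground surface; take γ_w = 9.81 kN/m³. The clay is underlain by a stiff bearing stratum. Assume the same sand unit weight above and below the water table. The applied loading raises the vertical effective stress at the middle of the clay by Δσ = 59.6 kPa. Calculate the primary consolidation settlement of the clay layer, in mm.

S_c ≈ 95.4 mm

Mid-depth of clay below the ground surface: z = 2.5 + 7.4/2 = 6.2 m.
Total vertical stress at mid-clay: σ_v = 18.7×2.5 + 18.2×3.7 = 114.09 kPa.
Pore pressure: u = 9.81×(6.2 − 1.4) = 47.088 kPa.
Initial effective stress: σ'_0 = σ_v − u = 114.09 − 47.088 = 67.002 kPa.
Final effective stress: σ'_f = 67.002 + 59.6 = 126.6 kPa.
σ'_f = 126.6 ≤ σ'_p = 181 kPa, so the clay remains overconsolidated and only the recompression index applies:
S_c = C_r·H/(1+e₀)·log₁₀(σ'_f/σ'_0) = 0.077×7.4/1.65×log₁₀(126.6/67.002)
    = 0.34533 × 0.27635 = 0.09543 m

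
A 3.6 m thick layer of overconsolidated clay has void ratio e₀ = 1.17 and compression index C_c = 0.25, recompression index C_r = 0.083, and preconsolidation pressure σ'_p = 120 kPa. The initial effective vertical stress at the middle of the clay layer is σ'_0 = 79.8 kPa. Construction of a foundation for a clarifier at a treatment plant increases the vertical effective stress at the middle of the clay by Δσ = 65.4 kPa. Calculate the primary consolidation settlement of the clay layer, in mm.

Final effective stress: σ'_f = 79.8 + 65.4 = 145.2 kPa.
σ'_f = 145.2 > σ'_p = 120 kPa, so the stress path crosses the preconsolidation pressure — recompression up to σ'_p, then virgin compression beyond:
S_c = H/(1+e₀)·[C_r·log₁₀(σ'_p/σ'_0) + C_c·log₁₀(σ'_f/σ'_p)]
    = 3.6/2.17 × [0.083×log₁₀(120/79.8) + 0.25×log₁₀(145.2/120)]
    = 1.659 × [0.014706 + 0.020696] = 0.05873 m

S_c ≈ 58.7 mm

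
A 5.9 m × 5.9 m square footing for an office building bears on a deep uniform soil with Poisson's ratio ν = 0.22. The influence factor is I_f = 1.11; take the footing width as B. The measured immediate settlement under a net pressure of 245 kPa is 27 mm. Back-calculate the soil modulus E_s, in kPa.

E_s ≈ 56500 kPa

S_e = q·B·(1−ν²)/E_s · I_f  ⇒  E_s = q·B·(1−ν²)·I_f / S_e.
E_s = 245 × 5.9 × 0.9516 × 1.11 / 0.027 = 56550 kPa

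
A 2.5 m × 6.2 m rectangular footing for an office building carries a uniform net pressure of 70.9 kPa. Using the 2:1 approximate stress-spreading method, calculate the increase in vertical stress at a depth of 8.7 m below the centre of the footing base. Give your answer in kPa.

Δσ_z ≈ 6.59 kPa

By the 2:1 method the load spreads at 1 horizontal : 2 vertical, so at depth z the loaded area has grown by z in each plan dimension:
Δσ = qBL/((B+z)(L+z)) = 70.9×2.5×6.2/((2.5+8.7)(6.2+8.7)) = 6.5853 kPa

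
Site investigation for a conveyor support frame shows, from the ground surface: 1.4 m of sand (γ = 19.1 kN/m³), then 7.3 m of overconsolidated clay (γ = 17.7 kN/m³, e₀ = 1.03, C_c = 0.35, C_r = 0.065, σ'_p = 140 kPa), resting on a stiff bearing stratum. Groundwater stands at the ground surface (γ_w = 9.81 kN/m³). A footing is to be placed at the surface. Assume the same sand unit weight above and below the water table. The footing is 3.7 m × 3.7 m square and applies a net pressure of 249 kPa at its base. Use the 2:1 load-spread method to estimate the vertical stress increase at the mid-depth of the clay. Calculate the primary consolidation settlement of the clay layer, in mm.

Mid-depth of clay below the ground surface: z = 1.4 + 7.3/2 = 5.05 m.
Total vertical stress at mid-clay: σ_v = 19.1×1.4 + 17.7×3.65 = 91.345 kPa.
Pore pressure: u = 9.81×(5.05 − 0) = 49.541 kPa.
Initial effective stress: σ'_0 = σ_v − u = 91.345 − 49.541 = 41.804 kPa.
Stress increase at mid-clay by the 2:1 spreading method:
Δσ = qBL/((B+z)(L+z)) = 249×3.7×3.7/((3.7+5.05)(3.7+5.05)) = 44.523 kPa
Final effective stress: σ'_f = 41.804 + 44.523 = 86.327 kPa.
σ'_f = 86.327 ≤ σ'_p = 140 kPa, so the clay remains overconsolidated and only the recompression index applies:
S_c = C_r·H/(1+e₀)·log₁₀(σ'_f/σ'_0) = 0.065×7.3/2.03×log₁₀(86.327/41.804)
    = 0.23375 × 0.31493 = 0.07361 m

S_c ≈ 73.6 mm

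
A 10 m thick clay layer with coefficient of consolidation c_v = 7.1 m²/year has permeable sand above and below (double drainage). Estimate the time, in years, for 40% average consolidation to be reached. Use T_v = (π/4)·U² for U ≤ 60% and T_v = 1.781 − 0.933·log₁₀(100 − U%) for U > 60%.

t ≈ 0.442 years

Drainage path length: H_d = H/2 = 5 m (double drainage).
U ≤ 60%: T_v = (π/4)·U² = (π/4)×0.4² = 0.12566.
t = T_v·H_d²/c_v = 0.12566×5²/7.1 = 0.4425 years.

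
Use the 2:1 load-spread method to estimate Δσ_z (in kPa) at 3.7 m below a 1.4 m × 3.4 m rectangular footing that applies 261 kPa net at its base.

Δσ_z ≈ 34.3 kPa

By the 2:1 method the load spreads at 1 horizontal : 2 vertical, so at depth z the loaded area has grown by z in each plan dimension:
Δσ = qBL/((B+z)(L+z)) = 261×1.4×3.4/((1.4+3.7)(3.4+3.7)) = 34.31 kPa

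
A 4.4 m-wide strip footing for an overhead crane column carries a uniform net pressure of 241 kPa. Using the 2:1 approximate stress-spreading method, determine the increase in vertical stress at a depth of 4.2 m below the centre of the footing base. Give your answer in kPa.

By the 2:1 method the load spreads at 1 horizontal : 2 vertical, so at depth z the loaded area has grown by z in each plan dimension:
Δσ = qB/(B+z) = 241×4.4/(4.4+4.2) = 123.3 kPa

Δσ_z ≈ 123 kPa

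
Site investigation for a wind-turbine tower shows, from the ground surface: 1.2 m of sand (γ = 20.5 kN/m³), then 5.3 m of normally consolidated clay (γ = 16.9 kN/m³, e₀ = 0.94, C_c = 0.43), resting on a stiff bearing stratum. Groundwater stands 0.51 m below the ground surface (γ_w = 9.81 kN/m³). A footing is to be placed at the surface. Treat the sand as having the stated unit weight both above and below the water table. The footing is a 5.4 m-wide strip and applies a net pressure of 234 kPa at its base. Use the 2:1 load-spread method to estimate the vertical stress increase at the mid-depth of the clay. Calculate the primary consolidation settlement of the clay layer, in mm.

Mid-depth of clay below the ground surface: z = 1.2 + 5.3/2 = 3.85 m.
Total vertical stress at mid-clay: σ_v = 20.5×1.2 + 16.9×2.65 = 69.385 kPa.
Pore pressure: u = 9.81×(3.85 − 0.51) = 32.765 kPa.
Initial effective stress: σ'_0 = σ_v − u = 69.385 − 32.765 = 36.62 kPa.
Stress increase at mid-clay by the 2:1 spreading method:
Δσ = qB/(B+z) = 234×5.4/(5.4+3.85) = 136.61 kPa
Final effective stress: σ'_f = σ'_0 + Δσ = 36.62 + 136.61 = 173.23 kPa.
Normally consolidated clay, so the full stress increment lies on the virgin compression line:
S_c = C_c·H/(1+e₀)·log₁₀(σ'_f/σ'_0) = 0.43×5.3/(1+0.94)×log₁₀(173.23/36.62)
    = 1.1747 × 0.6749 = 0.7928 m

S_c ≈ 793 mm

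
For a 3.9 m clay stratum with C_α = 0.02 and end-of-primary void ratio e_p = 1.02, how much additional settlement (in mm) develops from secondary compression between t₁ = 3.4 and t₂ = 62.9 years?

Secondary compression: S_s = C_α·H/(1+e_p)·log₁₀(t₂/t₁)
S_s = 0.02×3.9/(1+1.02)×log₁₀(62.9/3.4)
    = 0.03861 × 1.267 = 0.04893 m

S_s ≈ 48.9 mm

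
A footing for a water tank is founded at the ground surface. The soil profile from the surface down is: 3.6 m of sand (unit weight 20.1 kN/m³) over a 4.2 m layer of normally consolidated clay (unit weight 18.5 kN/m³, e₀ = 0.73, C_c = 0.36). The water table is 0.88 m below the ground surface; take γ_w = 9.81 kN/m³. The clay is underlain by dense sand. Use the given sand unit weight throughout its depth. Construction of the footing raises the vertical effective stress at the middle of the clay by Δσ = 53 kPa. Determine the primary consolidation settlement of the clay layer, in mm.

S_c ≈ 229 mm

Mid-depth of clay below the ground surface: z = 3.6 + 4.2/2 = 5.7 m.
Total vertical stress at mid-clay: σ_v = 20.1×3.6 + 18.5×2.1 = 111.21 kPa.
Pore pressure: u = 9.81×(5.7 − 0.88) = 47.284 kPa.
Initial effective stress: σ'_0 = σ_v − u = 111.21 − 47.284 = 63.926 kPa.
Final effective stress: σ'_f = σ'_0 + Δσ = 63.926 + 53 = 116.93 kPa.
Normally consolidated clay, so the full stress increment lies on the virgin compression line:
S_c = C_c·H/(1+e₀)·log₁₀(σ'_f/σ'_0) = 0.36×4.2/(1+0.73)×log₁₀(116.93/63.926)
    = 0.87399 × 0.26225 = 0.2292 m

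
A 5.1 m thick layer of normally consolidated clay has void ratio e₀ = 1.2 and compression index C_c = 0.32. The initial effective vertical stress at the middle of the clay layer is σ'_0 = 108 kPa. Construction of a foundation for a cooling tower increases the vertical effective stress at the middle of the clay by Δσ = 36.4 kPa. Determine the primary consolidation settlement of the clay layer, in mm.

S_c ≈ 93.6 mm

Final effective stress: σ'_f = σ'_0 + Δσ = 108 + 36.4 = 144.4 kPa.
Normally consolidated clay, so the full stress increment lies on the virgin compression line:
S_c = C_c·H/(1+e₀)·log₁₀(σ'_f/σ'_0) = 0.32×5.1/(1+1.2)×log₁₀(144.4/108)
    = 0.74182 × 0.12614 = 0.09357 m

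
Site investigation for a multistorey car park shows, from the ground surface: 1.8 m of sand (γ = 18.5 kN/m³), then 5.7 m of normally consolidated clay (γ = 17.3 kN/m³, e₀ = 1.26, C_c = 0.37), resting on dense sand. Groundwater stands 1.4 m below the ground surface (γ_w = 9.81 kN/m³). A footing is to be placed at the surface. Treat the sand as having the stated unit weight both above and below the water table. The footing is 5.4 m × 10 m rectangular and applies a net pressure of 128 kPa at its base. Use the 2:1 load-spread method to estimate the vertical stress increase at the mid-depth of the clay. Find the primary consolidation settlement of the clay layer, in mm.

S_c ≈ 266 mm

Mid-depth of clay below the ground surface: z = 1.8 + 5.7/2 = 4.65 m.
Total vertical stress at mid-clay: σ_v = 18.5×1.8 + 17.3×2.85 = 82.605 kPa.
Pore pressure: u = 9.81×(4.65 − 1.4) = 31.883 kPa.
Initial effective stress: σ'_0 = σ_v − u = 82.605 − 31.883 = 50.722 kPa.
Stress increase at mid-clay by the 2:1 spreading method:
Δσ = qBL/((B+z)(L+z)) = 128×5.4×10/((5.4+4.65)(10+4.65)) = 46.946 kPa
Final effective stress: σ'_f = σ'_0 + Δσ = 50.722 + 46.946 = 97.668 kPa.
Normally consolidated clay, so the full stress increment lies on the virgin compression line:
S_c = C_c·H/(1+e₀)·log₁₀(σ'_f/σ'_0) = 0.37×5.7/(1+1.26)×log₁₀(97.668/50.722)
    = 0.93319 × 0.28456 = 0.2655 m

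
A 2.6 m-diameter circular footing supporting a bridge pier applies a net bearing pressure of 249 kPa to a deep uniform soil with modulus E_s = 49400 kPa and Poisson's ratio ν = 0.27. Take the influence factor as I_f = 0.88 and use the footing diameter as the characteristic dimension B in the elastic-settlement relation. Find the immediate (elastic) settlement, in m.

Immediate (elastic) settlement: S_e = q·B·(1−ν²)/E_s · I_f.
S_e = 249 × 2.6 × (1 − 0.27²) / 49400 × 0.88
    = 249 × 2.6 × 0.9271 / 49400 × 0.88
    = 0.01069 m

S_e ≈ 0.0107 m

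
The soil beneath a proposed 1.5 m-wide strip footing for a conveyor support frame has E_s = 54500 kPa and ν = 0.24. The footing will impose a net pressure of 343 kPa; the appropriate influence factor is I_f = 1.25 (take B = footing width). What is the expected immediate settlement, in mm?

S_e ≈ 11.1 mm

Immediate (elastic) settlement: S_e = q·B·(1−ν²)/E_s · I_f.
S_e = 343 × 1.5 × (1 − 0.24²) / 54500 × 1.25
    = 343 × 1.5 × 0.9424 / 54500 × 1.25
    = 0.01112 m = 11.12 mm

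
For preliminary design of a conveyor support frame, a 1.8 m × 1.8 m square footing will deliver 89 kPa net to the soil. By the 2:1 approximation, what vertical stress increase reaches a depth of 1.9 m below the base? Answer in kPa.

By the 2:1 method the load spreads at 1 horizontal : 2 vertical, so at depth z the loaded area has grown by z in each plan dimension:
Δσ = qBL/((B+z)(L+z)) = 89×1.8×1.8/((1.8+1.9)(1.8+1.9)) = 21.064 kPa

Δσ_z ≈ 21.1 kPa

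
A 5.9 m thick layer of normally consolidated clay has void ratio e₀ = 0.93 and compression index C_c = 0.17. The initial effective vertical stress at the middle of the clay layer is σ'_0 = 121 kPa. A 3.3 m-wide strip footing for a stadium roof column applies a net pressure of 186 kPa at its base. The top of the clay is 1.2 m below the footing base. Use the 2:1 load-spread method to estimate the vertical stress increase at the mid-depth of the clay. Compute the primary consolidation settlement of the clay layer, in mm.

S_c ≈ 117 mm

Mid-depth of clay below the footing base: z = 1.2 + 5.9/2 = 4.15 m.
Stress increase at mid-clay by the 2:1 spreading method:
Δσ = qB/(B+z) = 186×3.3/(3.3+4.15) = 82.389 kPa
Final effective stress: σ'_f = σ'_0 + Δσ = 121 + 82.389 = 203.39 kPa.
Normally consolidated clay, so the full stress increment lies on the virgin compression line:
S_c = C_c·H/(1+e₀)·log₁₀(σ'_f/σ'_0) = 0.17×5.9/(1+0.93)×log₁₀(203.39/121)
    = 0.51969 × 0.22554 = 0.1172 m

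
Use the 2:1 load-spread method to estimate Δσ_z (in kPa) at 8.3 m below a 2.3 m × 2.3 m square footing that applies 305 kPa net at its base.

By the 2:1 method the load spreads at 1 horizontal : 2 vertical, so at depth z the loaded area has grown by z in each plan dimension:
Δσ = qBL/((B+z)(L+z)) = 305×2.3×2.3/((2.3+8.3)(2.3+8.3)) = 14.36 kPa

Δσ_z ≈ 14.4 kPa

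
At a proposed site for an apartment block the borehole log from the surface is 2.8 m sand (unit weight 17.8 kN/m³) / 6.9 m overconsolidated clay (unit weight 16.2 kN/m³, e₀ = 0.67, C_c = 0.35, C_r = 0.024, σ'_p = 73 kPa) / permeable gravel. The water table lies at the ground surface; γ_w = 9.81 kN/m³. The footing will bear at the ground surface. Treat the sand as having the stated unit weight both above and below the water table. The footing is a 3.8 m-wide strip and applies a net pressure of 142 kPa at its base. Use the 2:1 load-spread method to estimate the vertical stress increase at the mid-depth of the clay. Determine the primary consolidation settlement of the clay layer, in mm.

S_c ≈ 207 mm

Mid-depth of clay below the ground surface: z = 2.8 + 6.9/2 = 6.25 m.
Total vertical stress at mid-clay: σ_v = 17.8×2.8 + 16.2×3.45 = 105.73 kPa.
Pore pressure: u = 9.81×(6.25 − 0) = 61.312 kPa.
Initial effective stress: σ'_0 = σ_v − u = 105.73 − 61.312 = 44.418 kPa.
Stress increase at mid-clay by the 2:1 spreading method:
Δσ = qB/(B+z) = 142×3.8/(3.8+6.25) = 53.692 kPa
Final effective stress: σ'_f = 44.418 + 53.692 = 98.11 kPa.
σ'_f = 98.11 > σ'_p = 73 kPa, so the stress path crosses the preconsolidation pressure — recompression up to σ'_p, then virgin compression beyond:
S_c = H/(1+e₀)·[C_r·log₁₀(σ'_p/σ'_0) + C_c·log₁₀(σ'_f/σ'_p)]
    = 6.9/1.67 × [0.024×log₁₀(73/44.418) + 0.35×log₁₀(98.11/73)]
    = 4.1317 × [0.0051783 + 0.044937] = 0.2071 m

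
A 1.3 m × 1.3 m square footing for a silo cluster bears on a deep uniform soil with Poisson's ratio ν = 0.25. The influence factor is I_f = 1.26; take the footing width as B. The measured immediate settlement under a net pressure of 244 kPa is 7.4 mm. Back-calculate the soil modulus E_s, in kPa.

E_s ≈ 50600 kPa

S_e = q·B·(1−ν²)/E_s · I_f  ⇒  E_s = q·B·(1−ν²)·I_f / S_e.
E_s = 244 × 1.3 × 0.9375 × 1.26 / 0.0074 = 50630 kPa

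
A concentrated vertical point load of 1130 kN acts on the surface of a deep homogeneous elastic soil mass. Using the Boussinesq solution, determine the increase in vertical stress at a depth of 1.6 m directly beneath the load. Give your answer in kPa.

Boussinesq vertical stress below a point load on an elastic half-space:
Δσ_z = 3P/(2πz²) · [1 + (r/z)²]^(−5/2)
r/z = 0/1.6 = 0; [1+(r/z)²]^(−5/2) = 1.
Δσ_z = 3×1130/(2π×1.6²) × 1 = 210.76 × 1 = 210.8 kPa

Δσ_z ≈ 211 kPa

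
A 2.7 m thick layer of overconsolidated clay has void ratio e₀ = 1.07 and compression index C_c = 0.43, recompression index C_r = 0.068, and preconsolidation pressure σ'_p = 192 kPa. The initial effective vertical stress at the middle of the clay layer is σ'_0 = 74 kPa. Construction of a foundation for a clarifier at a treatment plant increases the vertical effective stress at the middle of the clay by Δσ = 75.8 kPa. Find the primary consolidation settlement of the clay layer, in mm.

S_c ≈ 27.2 mm

Final effective stress: σ'_f = 74 + 75.8 = 149.8 kPa.
σ'_f = 149.8 ≤ σ'_p = 192 kPa, so the clay remains overconsolidated and only the recompression index applies:
S_c = C_r·H/(1+e₀)·log₁₀(σ'_f/σ'_0) = 0.068×2.7/2.07×log₁₀(149.8/74)
    = 0.088692 × 0.30628 = 0.02716 m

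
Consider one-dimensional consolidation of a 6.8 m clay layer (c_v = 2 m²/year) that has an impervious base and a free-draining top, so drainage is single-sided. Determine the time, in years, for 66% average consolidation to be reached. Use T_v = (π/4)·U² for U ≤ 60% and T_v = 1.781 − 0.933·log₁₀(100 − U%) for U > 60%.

t ≈ 8.14 years

Drainage path length: H_d = H = 6.8 m (single drainage).
U > 60%: T_v = 1.781 − 0.933·log₁₀(100 − 66) = 0.35213.
t = T_v·H_d²/c_v = 0.35213×6.8²/2 = 8.141 years.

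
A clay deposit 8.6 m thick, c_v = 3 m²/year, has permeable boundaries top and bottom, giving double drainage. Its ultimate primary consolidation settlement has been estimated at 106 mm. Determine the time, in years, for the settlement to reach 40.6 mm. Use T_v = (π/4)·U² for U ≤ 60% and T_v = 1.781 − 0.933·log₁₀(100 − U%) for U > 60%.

t ≈ 0.71 years

Drainage path length: H_d = H/2 = 4.3 m (double drainage).
U = S(t)/S_ult = 40.6/106 = 0.383.
U ≤ 60%: T_v = (π/4)·U² = (π/4)×0.38302² = 0.11522.
t = T_v·H_d²/c_v = 0.11522×4.3²/3 = 0.7101 years.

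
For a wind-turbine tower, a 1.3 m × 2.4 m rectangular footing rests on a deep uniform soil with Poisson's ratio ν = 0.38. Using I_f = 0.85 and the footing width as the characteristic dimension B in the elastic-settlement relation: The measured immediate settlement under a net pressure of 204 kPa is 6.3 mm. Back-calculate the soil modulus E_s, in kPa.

S_e = q·B·(1−ν²)/E_s · I_f  ⇒  E_s = q·B·(1−ν²)·I_f / S_e.
E_s = 204 × 1.3 × 0.8556 × 0.85 / 0.0063 = 30610 kPa

E_s ≈ 30600 kPa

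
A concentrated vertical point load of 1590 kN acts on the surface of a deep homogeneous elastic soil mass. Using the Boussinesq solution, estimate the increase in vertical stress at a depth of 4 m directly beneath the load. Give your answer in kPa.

Δσ_z ≈ 47.4 kPa

Boussinesq vertical stress below a point load on an elastic half-space:
Δσ_z = 3P/(2πz²) · [1 + (r/z)²]^(−5/2)
r/z = 0/4 = 0; [1+(r/z)²]^(−5/2) = 1.
Δσ_z = 3×1590/(2π×4²) × 1 = 47.448 × 1 = 47.45 kPa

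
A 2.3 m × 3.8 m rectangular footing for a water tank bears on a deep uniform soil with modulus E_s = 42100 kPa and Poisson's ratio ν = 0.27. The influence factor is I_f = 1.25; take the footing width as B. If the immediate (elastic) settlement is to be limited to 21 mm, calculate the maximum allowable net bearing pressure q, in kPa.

S_e = q·B·(1−ν²)/E_s · I_f  ⇒  q = S_e·E_s / (B·(1−ν²)·I_f).
q = 0.021 × 42100 / (2.3 × 0.9271 × 1.25) = 331.7 kPa

q ≈ 332 kPa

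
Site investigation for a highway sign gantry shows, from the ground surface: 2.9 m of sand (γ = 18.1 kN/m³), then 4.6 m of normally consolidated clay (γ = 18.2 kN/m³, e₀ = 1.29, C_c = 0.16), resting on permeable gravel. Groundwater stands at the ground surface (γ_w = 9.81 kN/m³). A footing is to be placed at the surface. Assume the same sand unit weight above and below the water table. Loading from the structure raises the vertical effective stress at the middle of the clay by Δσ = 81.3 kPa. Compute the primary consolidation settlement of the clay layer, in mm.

S_c ≈ 147 mm

Mid-depth of clay below the ground surface: z = 2.9 + 4.6/2 = 5.2 m.
Total vertical stress at mid-clay: σ_v = 18.1×2.9 + 18.2×2.3 = 94.35 kPa.
Pore pressure: u = 9.81×(5.2 − 0) = 51.012 kPa.
Initial effective stress: σ'_0 = σ_v − u = 94.35 − 51.012 = 43.338 kPa.
Final effective stress: σ'_f = σ'_0 + Δσ = 43.338 + 81.3 = 124.64 kPa.
Normally consolidated clay, so the full stress increment lies on the virgin compression line:
S_c = C_c·H/(1+e₀)·log₁₀(σ'_f/σ'_0) = 0.16×4.6/(1+1.29)×log₁₀(124.64/43.338)
    = 0.3214 × 0.45879 = 0.1475 m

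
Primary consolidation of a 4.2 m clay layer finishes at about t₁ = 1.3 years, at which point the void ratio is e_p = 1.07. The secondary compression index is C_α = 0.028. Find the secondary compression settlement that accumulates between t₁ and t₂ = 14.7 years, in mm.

Secondary compression: S_s = C_α·H/(1+e_p)·log₁₀(t₂/t₁)
S_s = 0.028×4.2/(1+1.07)×log₁₀(14.7/1.3)
    = 0.05681 × 1.053 = 0.05984 m

S_s ≈ 59.8 mm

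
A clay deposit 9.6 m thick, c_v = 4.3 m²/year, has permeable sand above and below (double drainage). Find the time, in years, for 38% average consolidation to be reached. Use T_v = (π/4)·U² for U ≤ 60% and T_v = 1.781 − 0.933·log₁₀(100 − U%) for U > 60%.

Drainage path length: H_d = H/2 = 4.8 m (double drainage).
U ≤ 60%: T_v = (π/4)·U² = (π/4)×0.38² = 0.11341.
t = T_v·H_d²/c_v = 0.11341×4.8²/4.3 = 0.6077 years.

t ≈ 0.608 years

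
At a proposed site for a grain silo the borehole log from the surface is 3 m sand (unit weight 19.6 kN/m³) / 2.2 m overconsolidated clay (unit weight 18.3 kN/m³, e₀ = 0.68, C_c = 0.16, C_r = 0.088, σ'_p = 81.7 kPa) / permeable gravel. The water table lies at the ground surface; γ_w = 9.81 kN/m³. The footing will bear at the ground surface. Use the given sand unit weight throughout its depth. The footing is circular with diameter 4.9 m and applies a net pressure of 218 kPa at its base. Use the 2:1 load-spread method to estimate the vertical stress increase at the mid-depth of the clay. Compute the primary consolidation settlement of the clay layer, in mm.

S_c ≈ 58.8 mm

Mid-depth of clay below the ground surface: z = 3 + 2.2/2 = 4.1 m.
Total vertical stress at mid-clay: σ_v = 19.6×3 + 18.3×1.1 = 78.93 kPa.
Pore pressure: u = 9.81×(4.1 − 0) = 40.221 kPa.
Initial effective stress: σ'_0 = σ_v − u = 78.93 − 40.221 = 38.709 kPa.
Stress increase at mid-clay by the 2:1 spreading method:
Δσ ≈ qD²/(D+z)² = 218×4.9²/(4.9+4.1)² = 64.62 kPa
Final effective stress: σ'_f = 38.709 + 64.62 = 103.33 kPa.
σ'_f = 103.33 > σ'_p = 81.7 kPa, so the stress path crosses the preconsolidation pressure — recompression up to σ'_p, then virgin compression beyond:
S_c = H/(1+e₀)·[C_r·log₁₀(σ'_p/σ'_0) + C_c·log₁₀(σ'_f/σ'_p)]
    = 2.2/1.68 × [0.088×log₁₀(81.7/38.709) + 0.16×log₁₀(103.33/81.7)]
    = 1.3095 × [0.028548 + 0.016321] = 0.05876 m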